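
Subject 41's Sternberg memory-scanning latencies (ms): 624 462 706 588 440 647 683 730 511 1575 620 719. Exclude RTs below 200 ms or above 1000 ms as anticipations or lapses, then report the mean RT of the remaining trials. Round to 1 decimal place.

611.8 ms

Excluded: 1575
Retained (n=11): Σ = 6730
Mean = 6730/11 = 611.8182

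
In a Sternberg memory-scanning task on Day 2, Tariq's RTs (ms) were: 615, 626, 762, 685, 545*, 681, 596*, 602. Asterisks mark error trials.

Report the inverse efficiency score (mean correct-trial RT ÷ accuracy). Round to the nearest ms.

882 ms

Correct trials (n=6): 615, 626, 762, 685, 681, 602
Mean correct RT = 3971/6 = 661.8333 ms
Proportion correct = 6/8
IES = 661.8333 / (6/8) = 882.444 ms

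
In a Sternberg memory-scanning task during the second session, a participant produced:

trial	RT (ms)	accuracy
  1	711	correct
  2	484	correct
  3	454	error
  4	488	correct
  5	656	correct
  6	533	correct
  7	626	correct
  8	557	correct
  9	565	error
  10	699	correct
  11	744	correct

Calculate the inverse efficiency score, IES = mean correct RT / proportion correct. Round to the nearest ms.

747 ms

Correct trials (n=9): 711, 484, 488, 656, 533, 626, 557, 699, 744
Mean correct RT = 5498/9 = 610.8889 ms
Proportion correct = 9/11
IES = 610.8889 / (9/11) = 746.642 ms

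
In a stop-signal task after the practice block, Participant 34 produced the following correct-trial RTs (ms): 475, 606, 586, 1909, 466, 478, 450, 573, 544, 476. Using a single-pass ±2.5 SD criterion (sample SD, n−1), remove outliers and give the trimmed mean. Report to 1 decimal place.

517.1 ms

n = 10, ΣRT = 6563, M = 656.300
Σ(x−M)² = 1772222.10; s = √(1772222.10/9) = 443.749
Cutoffs: 656.300 ± 2.5·443.749 → [-453.1, 1765.7]
Outside: 1909 → excluded.
Retained (n=9): Σ = 4654, mean = 4654/9 = 517.111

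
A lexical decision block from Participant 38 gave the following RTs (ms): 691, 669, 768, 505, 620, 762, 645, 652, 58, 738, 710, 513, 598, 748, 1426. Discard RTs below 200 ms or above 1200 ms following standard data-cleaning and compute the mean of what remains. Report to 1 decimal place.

Excluded: 58, 1426
Retained (n=13): Σ = 8619
Mean = 8619/13 = 663.0000

663.0 ms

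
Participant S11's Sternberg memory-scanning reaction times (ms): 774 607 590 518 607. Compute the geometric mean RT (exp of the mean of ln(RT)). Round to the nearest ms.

ln(RT): 6.6516, 6.4085, 6.3801, 6.2500, 6.4085
Mean ln(RT) = 32.0987/5 = 6.41975
Geometric mean = exp(6.41975) = 613.85 ms

614 ms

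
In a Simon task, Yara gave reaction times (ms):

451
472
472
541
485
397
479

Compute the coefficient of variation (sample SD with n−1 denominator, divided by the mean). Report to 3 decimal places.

0.091

n = 7, Σ = 3297, M = 471.0000
Σ(x−M)² = 11038.000; s = √(11038.000/6) = 42.8913
CV = 42.8913 / 471.0000 = 0.09106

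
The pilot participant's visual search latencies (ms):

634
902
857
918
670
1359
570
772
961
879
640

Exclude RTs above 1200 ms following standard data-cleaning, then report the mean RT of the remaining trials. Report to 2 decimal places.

780.30 ms

Excluded: 1359
Retained (n=10): Σ = 7803
Mean = 7803/10 = 780.3000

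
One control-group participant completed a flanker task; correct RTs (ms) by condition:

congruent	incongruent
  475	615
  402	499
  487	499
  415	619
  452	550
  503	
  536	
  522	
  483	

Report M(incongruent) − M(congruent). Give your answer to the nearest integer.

M(congruent) = 4275/9 = 475.000
M(incongruent) = 2782/5 = 556.400
Difference = 556.400 − 475.000 = 81.400 ms

81 ms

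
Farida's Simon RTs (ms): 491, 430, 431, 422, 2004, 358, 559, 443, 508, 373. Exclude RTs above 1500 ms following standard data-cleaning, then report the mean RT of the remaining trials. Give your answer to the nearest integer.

Excluded: 2004
Retained (n=9): Σ = 4015
Mean = 4015/9 = 446.1111

446 ms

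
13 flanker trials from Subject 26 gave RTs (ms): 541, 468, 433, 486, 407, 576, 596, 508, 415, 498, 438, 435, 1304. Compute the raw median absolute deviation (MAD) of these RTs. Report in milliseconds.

53 ms

Sorted: 407, 415, 433, 435, 438, 468, 486, 498, 508, 541, 576, 596, 1304 → median = 486
|x − 486|: 55, 18, 53, 0, 79, 90, 110, 22, 71, 12, 48, 51, 818
Sorted deviations: 0, 12, 18, 22, 48, 51, 53, 55, 71, 79, 90, 110, 818 → MAD = 53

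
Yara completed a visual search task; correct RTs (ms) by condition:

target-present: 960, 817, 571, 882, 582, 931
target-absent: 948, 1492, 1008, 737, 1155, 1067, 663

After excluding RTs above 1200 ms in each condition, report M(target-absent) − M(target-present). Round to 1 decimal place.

139.2 ms

target-absent: exclude 1492
M(target-present) = 4743/6 = 790.500
M(target-absent) = 5578/6 = 929.667
Difference = 929.667 − 790.500 = 139.167 ms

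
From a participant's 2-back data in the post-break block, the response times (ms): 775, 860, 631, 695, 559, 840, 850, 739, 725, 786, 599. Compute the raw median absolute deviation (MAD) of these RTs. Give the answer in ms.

Sorted: 559, 599, 631, 695, 725, 739, 775, 786, 840, 850, 860 → median = 739
|x − 739|: 36, 121, 108, 44, 180, 101, 111, 0, 14, 47, 140
Sorted deviations: 0, 14, 36, 44, 47, 101, 108, 111, 121, 140, 180 → MAD = 101

101 ms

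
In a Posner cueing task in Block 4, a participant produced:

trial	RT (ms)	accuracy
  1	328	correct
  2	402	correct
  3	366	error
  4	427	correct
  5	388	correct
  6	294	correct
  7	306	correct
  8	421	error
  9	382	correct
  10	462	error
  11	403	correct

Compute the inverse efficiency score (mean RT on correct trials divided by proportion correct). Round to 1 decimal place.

503.6 ms

Correct trials (n=8): 328, 402, 427, 388, 294, 306, 382, 403
Mean correct RT = 2930/8 = 366.2500 ms
Proportion correct = 8/11
IES = 366.2500 / (8/11) = 503.594 ms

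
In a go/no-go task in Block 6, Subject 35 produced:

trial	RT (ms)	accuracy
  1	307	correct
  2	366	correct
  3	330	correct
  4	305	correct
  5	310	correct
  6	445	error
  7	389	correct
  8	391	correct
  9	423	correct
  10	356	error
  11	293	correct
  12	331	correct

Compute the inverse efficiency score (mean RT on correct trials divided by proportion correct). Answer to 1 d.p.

413.4 ms

Correct trials (n=10): 307, 366, 330, 305, 310, 389, 391, 423, 293, 331
Mean correct RT = 3445/10 = 344.5000 ms
Proportion correct = 10/12
IES = 344.5000 / (10/12) = 413.400 ms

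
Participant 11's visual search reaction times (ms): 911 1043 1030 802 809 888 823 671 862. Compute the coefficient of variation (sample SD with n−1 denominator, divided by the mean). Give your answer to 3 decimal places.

n = 9, Σ = 7839, M = 871.0000
Σ(x−M)² = 107744.000; s = √(107744.000/8) = 116.0517
CV = 116.0517 / 871.0000 = 0.13324

0.133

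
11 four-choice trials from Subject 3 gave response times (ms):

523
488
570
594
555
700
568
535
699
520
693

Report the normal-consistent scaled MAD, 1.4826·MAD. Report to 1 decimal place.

66.7 ms

Sorted: 488, 520, 523, 535, 555, 568, 570, 594, 693, 699, 700 → median = 568
|x − 568| sorted: 0, 2, 13, 26, 33, 45, 48, 80, 125, 131, 132 → MAD = 45
Robust SD ≈ 1.4826 × 45 = 66.717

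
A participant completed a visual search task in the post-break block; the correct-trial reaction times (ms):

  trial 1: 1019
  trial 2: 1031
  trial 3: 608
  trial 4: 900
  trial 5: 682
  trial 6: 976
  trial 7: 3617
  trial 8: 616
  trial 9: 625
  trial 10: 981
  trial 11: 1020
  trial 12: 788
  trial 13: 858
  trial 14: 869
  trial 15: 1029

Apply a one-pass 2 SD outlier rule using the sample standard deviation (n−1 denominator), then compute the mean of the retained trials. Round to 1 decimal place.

n = 15, ΣRT = 15619, M = 1041.267
Σ(x−M)² = 7461782.93; s = √(7461782.93/14) = 730.058
Cutoffs: 1041.267 ± 2·730.058 → [-418.8, 2501.4]
Outside: 3617 → excluded.
Retained (n=14): Σ = 12002, mean = 12002/14 = 857.286

857.3 ms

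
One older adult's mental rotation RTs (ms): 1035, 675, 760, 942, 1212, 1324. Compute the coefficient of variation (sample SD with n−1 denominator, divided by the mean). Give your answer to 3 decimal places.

n = 6, Σ = 5948, M = 991.3333
Σ(x−M)² = 317283.333; s = √(317283.333/5) = 251.9061
CV = 251.9061 / 991.3333 = 0.25411

0.254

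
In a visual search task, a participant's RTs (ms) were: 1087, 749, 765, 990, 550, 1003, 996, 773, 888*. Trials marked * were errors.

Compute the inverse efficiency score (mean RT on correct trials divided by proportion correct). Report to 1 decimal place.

Correct trials (n=8): 1087, 749, 765, 990, 550, 1003, 996, 773
Mean correct RT = 6913/8 = 864.1250 ms
Proportion correct = 8/9
IES = 864.1250 / (8/9) = 972.141 ms

972.1 ms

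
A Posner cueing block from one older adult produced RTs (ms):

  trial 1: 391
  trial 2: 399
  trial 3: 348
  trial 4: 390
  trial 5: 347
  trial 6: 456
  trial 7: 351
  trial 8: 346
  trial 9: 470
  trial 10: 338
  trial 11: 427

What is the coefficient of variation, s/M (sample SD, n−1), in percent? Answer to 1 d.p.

n = 11, Σ = 4263, M = 387.5455
Σ(x−M)² = 21914.727; s = √(21914.727/10) = 46.8132
CV = 46.8132 / 387.5455 = 0.12079 = 12.079%

12.1%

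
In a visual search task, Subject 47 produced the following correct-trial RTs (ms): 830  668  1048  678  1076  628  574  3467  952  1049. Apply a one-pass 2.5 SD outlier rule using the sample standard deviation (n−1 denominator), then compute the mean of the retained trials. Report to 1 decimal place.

n = 10, ΣRT = 10970, M = 1097.000
Σ(x−M)² = 6567452.00; s = √(6567452.00/9) = 854.235
Cutoffs: 1097.000 ± 2.5·854.235 → [-1038.6, 3232.6]
Outside: 3467 → excluded.
Retained (n=9): Σ = 7503, mean = 7503/9 = 833.667

833.7 ms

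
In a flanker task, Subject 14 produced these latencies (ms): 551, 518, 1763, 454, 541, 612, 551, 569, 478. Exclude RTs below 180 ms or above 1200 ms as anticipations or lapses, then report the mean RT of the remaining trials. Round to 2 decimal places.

Excluded: 1763
Retained (n=8): Σ = 4274
Mean = 4274/8 = 534.2500

534.25 ms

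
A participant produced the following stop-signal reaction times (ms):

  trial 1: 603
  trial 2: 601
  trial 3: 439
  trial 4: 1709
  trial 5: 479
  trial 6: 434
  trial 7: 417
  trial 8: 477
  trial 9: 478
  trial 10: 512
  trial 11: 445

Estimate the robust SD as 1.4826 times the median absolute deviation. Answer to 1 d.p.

57.8 ms

Sorted: 417, 434, 439, 445, 477, 478, 479, 512, 601, 603, 1709 → median = 478
|x − 478| sorted: 0, 1, 1, 33, 34, 39, 44, 61, 123, 125, 1231 → MAD = 39
Robust SD ≈ 1.4826 × 39 = 57.821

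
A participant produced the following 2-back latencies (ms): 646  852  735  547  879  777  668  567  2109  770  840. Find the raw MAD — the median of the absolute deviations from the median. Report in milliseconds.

102 ms

Sorted: 547, 567, 646, 668, 735, 770, 777, 840, 852, 879, 2109 → median = 770
|x − 770|: 124, 82, 35, 223, 109, 7, 102, 203, 1339, 0, 70
Sorted deviations: 0, 7, 35, 70, 82, 102, 109, 124, 203, 223, 1339 → MAD = 102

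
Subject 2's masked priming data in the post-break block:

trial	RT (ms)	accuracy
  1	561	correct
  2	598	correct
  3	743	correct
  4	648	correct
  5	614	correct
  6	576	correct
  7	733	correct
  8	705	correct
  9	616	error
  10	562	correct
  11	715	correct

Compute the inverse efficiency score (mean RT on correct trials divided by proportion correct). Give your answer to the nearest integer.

Correct trials (n=10): 561, 598, 743, 648, 614, 576, 733, 705, 562, 715
Mean correct RT = 6455/10 = 645.5000 ms
Proportion correct = 10/11
IES = 645.5000 / (10/11) = 710.050 ms

710 ms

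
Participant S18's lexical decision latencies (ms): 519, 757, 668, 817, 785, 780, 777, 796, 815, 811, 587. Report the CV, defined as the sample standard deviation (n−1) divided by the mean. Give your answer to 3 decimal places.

0.137

n = 11, Σ = 8112, M = 737.4545
Σ(x−M)² = 102376.727; s = √(102376.727/10) = 101.1814
CV = 101.1814 / 737.4545 = 0.13720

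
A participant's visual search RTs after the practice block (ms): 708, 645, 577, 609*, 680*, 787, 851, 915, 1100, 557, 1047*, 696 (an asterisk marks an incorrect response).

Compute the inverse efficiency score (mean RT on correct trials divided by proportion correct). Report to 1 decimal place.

1012.7 ms

Correct trials (n=9): 708, 645, 577, 787, 851, 915, 1100, 557, 696
Mean correct RT = 6836/9 = 759.5556 ms
Proportion correct = 9/12
IES = 759.5556 / (9/12) = 1012.741 ms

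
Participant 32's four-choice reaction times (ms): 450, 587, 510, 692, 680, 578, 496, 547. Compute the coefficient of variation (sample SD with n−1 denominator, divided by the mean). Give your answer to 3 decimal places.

0.151

n = 8, Σ = 4540, M = 567.5000
Σ(x−M)² = 51292.000; s = √(51292.000/7) = 85.6004
CV = 85.6004 / 567.5000 = 0.15084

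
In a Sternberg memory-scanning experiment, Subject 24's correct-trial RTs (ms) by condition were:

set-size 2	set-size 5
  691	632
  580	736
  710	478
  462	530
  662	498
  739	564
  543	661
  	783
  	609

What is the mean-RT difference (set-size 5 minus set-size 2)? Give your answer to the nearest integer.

-17 ms

M(set-size 2) = 4387/7 = 626.714
M(set-size 5) = 5491/9 = 610.111
Difference = 610.111 − 626.714 = -16.603 ms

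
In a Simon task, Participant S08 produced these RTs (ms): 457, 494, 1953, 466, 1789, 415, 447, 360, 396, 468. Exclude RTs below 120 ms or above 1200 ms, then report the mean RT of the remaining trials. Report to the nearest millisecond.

Excluded: 1789, 1953
Retained (n=8): Σ = 3503
Mean = 3503/8 = 437.8750

438 ms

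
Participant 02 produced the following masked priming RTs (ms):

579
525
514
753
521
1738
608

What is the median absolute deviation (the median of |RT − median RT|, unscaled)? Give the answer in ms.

Sorted: 514, 521, 525, 579, 608, 753, 1738 → median = 579
|x − 579|: 0, 54, 65, 174, 58, 1159, 29
Sorted deviations: 0, 29, 54, 58, 65, 174, 1159 → MAD = 58

58 ms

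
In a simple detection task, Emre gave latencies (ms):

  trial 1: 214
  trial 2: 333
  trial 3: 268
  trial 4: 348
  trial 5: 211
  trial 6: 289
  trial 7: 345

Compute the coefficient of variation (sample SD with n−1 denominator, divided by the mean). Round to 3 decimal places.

0.205

n = 7, Σ = 2008, M = 286.8571
Σ(x−M)² = 20670.857; s = √(20670.857/6) = 58.6953
CV = 58.6953 / 286.8571 = 0.20462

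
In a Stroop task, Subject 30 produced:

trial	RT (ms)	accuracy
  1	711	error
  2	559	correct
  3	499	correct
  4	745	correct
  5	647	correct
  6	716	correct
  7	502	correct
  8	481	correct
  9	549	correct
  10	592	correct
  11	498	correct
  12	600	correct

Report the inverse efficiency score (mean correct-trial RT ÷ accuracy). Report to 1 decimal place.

633.5 ms

Correct trials (n=11): 559, 499, 745, 647, 716, 502, 481, 549, 592, 498, 600
Mean correct RT = 6388/11 = 580.7273 ms
Proportion correct = 11/12
IES = 580.7273 / (11/12) = 633.521 ms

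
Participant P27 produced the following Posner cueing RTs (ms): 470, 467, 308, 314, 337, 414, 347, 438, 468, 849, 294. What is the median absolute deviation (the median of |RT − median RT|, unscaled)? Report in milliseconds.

Sorted: 294, 308, 314, 337, 347, 414, 438, 467, 468, 470, 849 → median = 414
|x − 414|: 56, 53, 106, 100, 77, 0, 67, 24, 54, 435, 120
Sorted deviations: 0, 24, 53, 54, 56, 67, 77, 100, 106, 120, 435 → MAD = 67

67 ms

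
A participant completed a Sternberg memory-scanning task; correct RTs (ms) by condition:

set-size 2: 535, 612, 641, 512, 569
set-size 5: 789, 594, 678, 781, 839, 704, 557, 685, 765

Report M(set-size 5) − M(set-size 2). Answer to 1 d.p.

136.4 ms

M(set-size 2) = 2869/5 = 573.800
M(set-size 5) = 6392/9 = 710.222
Difference = 710.222 − 573.800 = 136.422 ms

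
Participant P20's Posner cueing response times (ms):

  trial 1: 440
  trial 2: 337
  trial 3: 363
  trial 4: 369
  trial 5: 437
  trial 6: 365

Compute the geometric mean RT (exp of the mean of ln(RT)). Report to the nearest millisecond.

383 ms

ln(RT): 6.0868, 5.8201, 5.8944, 5.9108, 6.0799, 5.8999
Mean ln(RT) = 35.6919/6 = 5.94865
Geometric mean = exp(5.94865) = 383.23 ms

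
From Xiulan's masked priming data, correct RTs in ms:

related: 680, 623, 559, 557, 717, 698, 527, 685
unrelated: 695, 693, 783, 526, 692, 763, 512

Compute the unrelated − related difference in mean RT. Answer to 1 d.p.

M(related) = 5046/8 = 630.750
M(unrelated) = 4664/7 = 666.286
Difference = 666.286 − 630.750 = 35.536 ms

35.5 ms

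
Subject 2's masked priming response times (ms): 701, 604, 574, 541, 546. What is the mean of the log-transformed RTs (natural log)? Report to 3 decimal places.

6.381

ln(RT): 6.5525, 6.4036, 6.3526, 6.2934, 6.3026
Σ ln(RT) = 31.9047
Mean = 31.9047/5 = 6.38095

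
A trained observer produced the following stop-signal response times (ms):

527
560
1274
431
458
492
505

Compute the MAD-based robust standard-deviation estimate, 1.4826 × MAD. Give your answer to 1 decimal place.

69.7 ms

Sorted: 431, 458, 492, 505, 527, 560, 1274 → median = 505
|x − 505| sorted: 0, 13, 22, 47, 55, 74, 769 → MAD = 47
Robust SD ≈ 1.4826 × 47 = 69.682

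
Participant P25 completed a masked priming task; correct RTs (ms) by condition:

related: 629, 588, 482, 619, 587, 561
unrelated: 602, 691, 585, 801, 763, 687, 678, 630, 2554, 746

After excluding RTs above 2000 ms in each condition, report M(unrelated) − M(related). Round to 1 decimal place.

109.3 ms

unrelated: exclude 2554
M(related) = 3466/6 = 577.667
M(unrelated) = 6183/9 = 687.000
Difference = 687.000 − 577.667 = 109.333 ms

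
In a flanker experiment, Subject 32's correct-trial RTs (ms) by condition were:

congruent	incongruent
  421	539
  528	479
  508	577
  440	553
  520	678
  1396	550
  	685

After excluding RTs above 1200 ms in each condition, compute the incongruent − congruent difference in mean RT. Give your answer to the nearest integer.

congruent: exclude 1396
M(congruent) = 2417/5 = 483.400
M(incongruent) = 4061/7 = 580.143
Difference = 580.143 − 483.400 = 96.743 ms

97 ms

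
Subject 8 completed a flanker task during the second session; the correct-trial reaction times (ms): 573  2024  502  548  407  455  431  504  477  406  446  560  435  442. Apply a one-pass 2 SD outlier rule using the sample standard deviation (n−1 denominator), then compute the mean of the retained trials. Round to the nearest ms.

n = 14, ΣRT = 8210, M = 586.429
Σ(x−M)² = 2264555.43; s = √(2264555.43/13) = 417.369
Cutoffs: 586.429 ± 2·417.369 → [-248.3, 1421.2]
Outside: 2024 → excluded.
Retained (n=13): Σ = 6186, mean = 6186/13 = 475.846

476 ms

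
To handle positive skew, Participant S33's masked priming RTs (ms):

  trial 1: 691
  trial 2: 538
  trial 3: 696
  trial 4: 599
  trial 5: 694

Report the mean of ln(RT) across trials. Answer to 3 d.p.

6.462

ln(RT): 6.5381, 6.2879, 6.5453, 6.3953, 6.5425
Σ ln(RT) = 32.3091
Mean = 32.3091/5 = 6.46182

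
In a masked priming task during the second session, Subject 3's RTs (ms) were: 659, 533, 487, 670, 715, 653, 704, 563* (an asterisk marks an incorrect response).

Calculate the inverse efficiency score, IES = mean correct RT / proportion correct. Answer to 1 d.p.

Correct trials (n=7): 659, 533, 487, 670, 715, 653, 704
Mean correct RT = 4421/7 = 631.5714 ms
Proportion correct = 7/8
IES = 631.5714 / (7/8) = 721.796 ms

721.8 ms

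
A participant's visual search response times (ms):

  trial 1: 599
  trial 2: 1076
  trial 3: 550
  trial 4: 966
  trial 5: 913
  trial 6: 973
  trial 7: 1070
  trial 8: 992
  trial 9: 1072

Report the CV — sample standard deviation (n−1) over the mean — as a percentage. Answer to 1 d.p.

n = 9, Σ = 8211, M = 912.3333
Σ(x−M)² = 319510.000; s = √(319510.000/8) = 199.8468
CV = 199.8468 / 912.3333 = 0.21905 = 21.905%

21.9%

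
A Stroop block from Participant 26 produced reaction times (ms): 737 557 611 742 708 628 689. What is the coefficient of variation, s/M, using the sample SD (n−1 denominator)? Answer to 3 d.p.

n = 7, Σ = 4672, M = 667.4286
Σ(x−M)² = 29445.714; s = √(29445.714/6) = 70.0544
CV = 70.0544 / 667.4286 = 0.10496

0.105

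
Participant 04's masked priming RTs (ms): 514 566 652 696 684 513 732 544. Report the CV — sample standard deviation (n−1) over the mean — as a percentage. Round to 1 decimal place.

14.4%

n = 8, Σ = 4901, M = 612.6250
Σ(x−M)² = 54381.875; s = √(54381.875/7) = 88.1410
CV = 88.1410 / 612.6250 = 0.14387 = 14.387%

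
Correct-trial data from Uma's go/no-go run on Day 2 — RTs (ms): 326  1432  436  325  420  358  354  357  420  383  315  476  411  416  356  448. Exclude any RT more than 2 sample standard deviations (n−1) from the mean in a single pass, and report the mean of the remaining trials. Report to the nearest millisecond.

n = 16, ΣRT = 7233, M = 452.062
Σ(x−M)² = 1058488.94; s = √(1058488.94/15) = 265.642
Cutoffs: 452.062 ± 2·265.642 → [-79.2, 983.3]
Outside: 1432 → excluded.
Retained (n=15): Σ = 5801, mean = 5801/15 = 386.733

387 ms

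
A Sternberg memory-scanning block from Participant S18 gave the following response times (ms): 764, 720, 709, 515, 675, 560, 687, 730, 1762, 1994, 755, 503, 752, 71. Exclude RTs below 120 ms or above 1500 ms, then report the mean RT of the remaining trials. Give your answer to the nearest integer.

670 ms

Excluded: 71, 1762, 1994
Retained (n=11): Σ = 7370
Mean = 7370/11 = 670.0000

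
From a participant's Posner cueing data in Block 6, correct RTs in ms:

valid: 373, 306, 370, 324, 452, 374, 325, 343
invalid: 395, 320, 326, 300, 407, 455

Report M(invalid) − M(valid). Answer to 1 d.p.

M(valid) = 2867/8 = 358.375
M(invalid) = 2203/6 = 367.167
Difference = 367.167 − 358.375 = 8.792 ms

8.8 ms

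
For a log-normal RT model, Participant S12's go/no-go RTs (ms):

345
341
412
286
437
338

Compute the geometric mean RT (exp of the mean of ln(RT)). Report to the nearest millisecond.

ln(RT): 5.8435, 5.8319, 6.0210, 5.6560, 6.0799, 5.8230
Mean ln(RT) = 35.2554/6 = 5.87590
Geometric mean = exp(5.87590) = 356.35 ms

356 ms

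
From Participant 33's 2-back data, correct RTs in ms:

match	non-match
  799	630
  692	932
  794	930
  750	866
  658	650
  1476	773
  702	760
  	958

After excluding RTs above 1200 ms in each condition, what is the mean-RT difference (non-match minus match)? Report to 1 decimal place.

match: exclude 1476
M(match) = 4395/6 = 732.500
M(non-match) = 6499/8 = 812.375
Difference = 812.375 − 732.500 = 79.875 ms

79.9 ms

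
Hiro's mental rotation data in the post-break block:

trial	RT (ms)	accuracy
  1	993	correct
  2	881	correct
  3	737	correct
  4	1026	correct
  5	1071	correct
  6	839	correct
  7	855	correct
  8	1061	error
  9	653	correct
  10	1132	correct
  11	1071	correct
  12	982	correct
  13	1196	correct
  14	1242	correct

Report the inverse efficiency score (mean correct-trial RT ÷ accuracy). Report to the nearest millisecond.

Correct trials (n=13): 993, 881, 737, 1026, 1071, 839, 855, 653, 1132, 1071, 982, 1196, 1242
Mean correct RT = 12678/13 = 975.2308 ms
Proportion correct = 13/14
IES = 975.2308 / (13/14) = 1050.249 ms

1050 ms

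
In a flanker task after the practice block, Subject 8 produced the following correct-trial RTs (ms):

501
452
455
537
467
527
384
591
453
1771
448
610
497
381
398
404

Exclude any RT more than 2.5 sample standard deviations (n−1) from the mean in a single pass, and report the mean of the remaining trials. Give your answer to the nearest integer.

n = 16, ΣRT = 8876, M = 554.750
Σ(x−M)² = 1647537.00; s = √(1647537.00/15) = 331.415
Cutoffs: 554.750 ± 2.5·331.415 → [-273.8, 1383.3]
Outside: 1771 → excluded.
Retained (n=15): Σ = 7105, mean = 7105/15 = 473.667

474 ms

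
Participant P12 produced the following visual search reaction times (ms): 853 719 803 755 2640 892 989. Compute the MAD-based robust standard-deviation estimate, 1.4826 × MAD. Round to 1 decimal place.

145.3 ms

Sorted: 719, 755, 803, 853, 892, 989, 2640 → median = 853
|x − 853| sorted: 0, 39, 50, 98, 134, 136, 1787 → MAD = 98
Robust SD ≈ 1.4826 × 98 = 145.295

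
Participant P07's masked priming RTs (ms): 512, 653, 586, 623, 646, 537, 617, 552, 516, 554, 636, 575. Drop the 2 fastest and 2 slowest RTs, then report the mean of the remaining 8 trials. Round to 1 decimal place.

585.0 ms

Sorted: 512, 516, 537, 552, 554, 575, 586, 617, 623, 636, 646, 653
Drop lowest 2 (512, 516) and highest 2 (646, 653)
Remaining (n=8): Σ = 4680, mean = 4680/8 = 585.000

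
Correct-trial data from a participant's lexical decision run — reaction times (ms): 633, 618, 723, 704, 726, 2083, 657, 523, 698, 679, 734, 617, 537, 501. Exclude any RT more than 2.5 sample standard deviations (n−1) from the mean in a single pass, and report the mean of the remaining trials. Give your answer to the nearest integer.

642 ms

n = 14, ΣRT = 10433, M = 745.214
Σ(x−M)² = 2004340.36; s = √(2004340.36/13) = 392.658
Cutoffs: 745.214 ± 2.5·392.658 → [-236.4, 1726.9]
Outside: 2083 → excluded.
Retained (n=13): Σ = 8350, mean = 8350/13 = 642.308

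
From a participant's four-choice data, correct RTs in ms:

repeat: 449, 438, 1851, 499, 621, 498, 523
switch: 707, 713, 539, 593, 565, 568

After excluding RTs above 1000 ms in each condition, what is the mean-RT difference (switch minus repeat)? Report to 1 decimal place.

repeat: exclude 1851
M(repeat) = 3028/6 = 504.667
M(switch) = 3685/6 = 614.167
Difference = 614.167 − 504.667 = 109.500 ms

109.5 ms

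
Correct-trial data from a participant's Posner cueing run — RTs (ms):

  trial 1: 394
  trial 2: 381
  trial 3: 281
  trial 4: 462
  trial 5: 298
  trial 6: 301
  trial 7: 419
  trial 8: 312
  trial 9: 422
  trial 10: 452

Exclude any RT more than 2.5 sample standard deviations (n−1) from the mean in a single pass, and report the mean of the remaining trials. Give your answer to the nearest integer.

372 ms

n = 10, ΣRT = 3722, M = 372.200
Σ(x−M)² = 42171.60; s = √(42171.60/9) = 68.452
Cutoffs: 372.200 ± 2.5·68.452 → [201.1, 543.3]
No RTs fall outside the cutoffs; all 10 retained. Mean = 3722/10 = 372.200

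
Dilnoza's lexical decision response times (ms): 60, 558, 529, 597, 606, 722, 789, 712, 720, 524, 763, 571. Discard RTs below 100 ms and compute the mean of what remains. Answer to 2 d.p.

644.64 ms

Excluded: 60
Retained (n=11): Σ = 7091
Mean = 7091/11 = 644.6364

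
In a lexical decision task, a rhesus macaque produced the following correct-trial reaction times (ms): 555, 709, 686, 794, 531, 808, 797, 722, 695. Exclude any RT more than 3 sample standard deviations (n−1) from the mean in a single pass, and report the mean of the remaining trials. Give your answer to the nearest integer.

700 ms

n = 9, ΣRT = 6297, M = 699.667
Σ(x−M)² = 80280.00; s = √(80280.00/8) = 100.175
Cutoffs: 699.667 ± 3·100.175 → [399.1, 1000.2]
No RTs fall outside the cutoffs; all 9 retained. Mean = 6297/9 = 699.667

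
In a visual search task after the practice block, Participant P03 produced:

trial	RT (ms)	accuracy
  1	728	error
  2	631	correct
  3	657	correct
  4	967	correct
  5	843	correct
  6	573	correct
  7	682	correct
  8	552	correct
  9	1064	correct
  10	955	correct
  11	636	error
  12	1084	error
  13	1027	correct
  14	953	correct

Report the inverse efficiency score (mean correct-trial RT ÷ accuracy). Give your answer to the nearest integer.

Correct trials (n=11): 631, 657, 967, 843, 573, 682, 552, 1064, 955, 1027, 953
Mean correct RT = 8904/11 = 809.4545 ms
Proportion correct = 11/14
IES = 809.4545 / (11/14) = 1030.215 ms

1030 ms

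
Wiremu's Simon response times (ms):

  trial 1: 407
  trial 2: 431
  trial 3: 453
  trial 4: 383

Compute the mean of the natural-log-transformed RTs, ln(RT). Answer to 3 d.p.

6.035

ln(RT): 6.0088, 6.0661, 6.1159, 5.9480
Σ ln(RT) = 24.1388
Mean = 24.1388/4 = 6.03471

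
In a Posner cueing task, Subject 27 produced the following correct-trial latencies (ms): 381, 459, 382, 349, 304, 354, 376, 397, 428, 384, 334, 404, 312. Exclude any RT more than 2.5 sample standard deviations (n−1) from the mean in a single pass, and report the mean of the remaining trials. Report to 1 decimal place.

374.2 ms

n = 13, ΣRT = 4864, M = 374.154
Σ(x−M)² = 23155.69; s = √(23155.69/12) = 43.928
Cutoffs: 374.154 ± 2.5·43.928 → [264.3, 484.0]
No RTs fall outside the cutoffs; all 13 retained. Mean = 4864/13 = 374.154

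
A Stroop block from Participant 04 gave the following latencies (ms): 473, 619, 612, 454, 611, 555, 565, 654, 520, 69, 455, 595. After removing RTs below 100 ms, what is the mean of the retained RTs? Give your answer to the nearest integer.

556 ms

Excluded: 69
Retained (n=11): Σ = 6113
Mean = 6113/11 = 555.7273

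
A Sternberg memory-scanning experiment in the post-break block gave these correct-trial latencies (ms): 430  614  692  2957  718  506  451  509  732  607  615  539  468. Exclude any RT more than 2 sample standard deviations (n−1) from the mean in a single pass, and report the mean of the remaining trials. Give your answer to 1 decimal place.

573.4 ms

n = 13, ΣRT = 9838, M = 756.769
Σ(x−M)² = 5365598.31; s = √(5365598.31/12) = 668.680
Cutoffs: 756.769 ± 2·668.680 → [-580.6, 2094.1]
Outside: 2957 → excluded.
Retained (n=12): Σ = 6881, mean = 6881/12 = 573.417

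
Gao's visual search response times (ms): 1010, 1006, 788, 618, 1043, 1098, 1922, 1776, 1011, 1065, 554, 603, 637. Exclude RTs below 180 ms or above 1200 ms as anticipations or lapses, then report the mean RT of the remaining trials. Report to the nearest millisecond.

Excluded: 1776, 1922
Retained (n=11): Σ = 9433
Mean = 9433/11 = 857.5455

858 ms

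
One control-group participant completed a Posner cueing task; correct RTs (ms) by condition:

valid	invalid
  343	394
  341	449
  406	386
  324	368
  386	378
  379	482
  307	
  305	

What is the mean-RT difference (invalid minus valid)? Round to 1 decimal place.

M(valid) = 2791/8 = 348.875
M(invalid) = 2457/6 = 409.500
Difference = 409.500 − 348.875 = 60.625 ms

60.6 ms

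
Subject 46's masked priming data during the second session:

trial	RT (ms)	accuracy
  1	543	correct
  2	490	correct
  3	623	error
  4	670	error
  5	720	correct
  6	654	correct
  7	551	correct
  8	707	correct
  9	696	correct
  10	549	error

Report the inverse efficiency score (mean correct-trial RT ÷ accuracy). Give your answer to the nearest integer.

Correct trials (n=7): 543, 490, 720, 654, 551, 707, 696
Mean correct RT = 4361/7 = 623.0000 ms
Proportion correct = 7/10
IES = 623.0000 / (7/10) = 890.000 ms

890 ms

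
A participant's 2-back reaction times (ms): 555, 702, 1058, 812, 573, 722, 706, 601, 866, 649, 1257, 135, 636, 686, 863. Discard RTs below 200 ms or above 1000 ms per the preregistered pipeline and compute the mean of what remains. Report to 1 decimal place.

Excluded: 135, 1058, 1257
Retained (n=12): Σ = 8371
Mean = 8371/12 = 697.5833

697.6 ms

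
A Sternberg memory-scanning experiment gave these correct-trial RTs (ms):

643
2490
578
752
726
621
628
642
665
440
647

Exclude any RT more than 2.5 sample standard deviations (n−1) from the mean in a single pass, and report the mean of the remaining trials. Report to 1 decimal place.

634.2 ms

n = 11, ΣRT = 8832, M = 802.909
Σ(x−M)² = 3195542.91; s = √(3195542.91/10) = 565.291
Cutoffs: 802.909 ± 2.5·565.291 → [-610.3, 2216.1]
Outside: 2490 → excluded.
Retained (n=10): Σ = 6342, mean = 6342/10 = 634.200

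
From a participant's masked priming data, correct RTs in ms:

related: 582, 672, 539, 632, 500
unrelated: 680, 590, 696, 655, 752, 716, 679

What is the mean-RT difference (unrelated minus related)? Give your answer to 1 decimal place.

M(related) = 2925/5 = 585.000
M(unrelated) = 4768/7 = 681.143
Difference = 681.143 − 585.000 = 96.143 ms

96.1 ms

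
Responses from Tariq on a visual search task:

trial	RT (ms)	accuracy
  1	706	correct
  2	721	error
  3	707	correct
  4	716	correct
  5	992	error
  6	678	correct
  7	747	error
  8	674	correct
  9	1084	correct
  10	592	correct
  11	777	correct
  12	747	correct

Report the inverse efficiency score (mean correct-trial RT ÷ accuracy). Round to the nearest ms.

990 ms

Correct trials (n=9): 706, 707, 716, 678, 674, 1084, 592, 777, 747
Mean correct RT = 6681/9 = 742.3333 ms
Proportion correct = 9/12
IES = 742.3333 / (9/12) = 989.778 ms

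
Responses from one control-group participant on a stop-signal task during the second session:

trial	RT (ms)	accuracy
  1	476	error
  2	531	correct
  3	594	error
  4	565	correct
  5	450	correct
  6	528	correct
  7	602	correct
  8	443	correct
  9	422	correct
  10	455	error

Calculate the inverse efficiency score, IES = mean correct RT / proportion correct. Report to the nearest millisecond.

723 ms

Correct trials (n=7): 531, 565, 450, 528, 602, 443, 422
Mean correct RT = 3541/7 = 505.8571 ms
Proportion correct = 7/10
IES = 505.8571 / (7/10) = 722.653 ms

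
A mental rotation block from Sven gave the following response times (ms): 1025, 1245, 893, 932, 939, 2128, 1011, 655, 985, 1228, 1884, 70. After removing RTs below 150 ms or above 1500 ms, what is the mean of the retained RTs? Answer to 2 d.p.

990.33 ms

Excluded: 70, 1884, 2128
Retained (n=9): Σ = 8913
Mean = 8913/9 = 990.3333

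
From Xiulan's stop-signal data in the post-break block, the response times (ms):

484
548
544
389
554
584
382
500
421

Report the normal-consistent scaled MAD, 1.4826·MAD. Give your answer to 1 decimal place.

Sorted: 382, 389, 421, 484, 500, 544, 548, 554, 584 → median = 500
|x − 500| sorted: 0, 16, 44, 48, 54, 79, 84, 111, 118 → MAD = 54
Robust SD ≈ 1.4826 × 54 = 80.060

80.1 ms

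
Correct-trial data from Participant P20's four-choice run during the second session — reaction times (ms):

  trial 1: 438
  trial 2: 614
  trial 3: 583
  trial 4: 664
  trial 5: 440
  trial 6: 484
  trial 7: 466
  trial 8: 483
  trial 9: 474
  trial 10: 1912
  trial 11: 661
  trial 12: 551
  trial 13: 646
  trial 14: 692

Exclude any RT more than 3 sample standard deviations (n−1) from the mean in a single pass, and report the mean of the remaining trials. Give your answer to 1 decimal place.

553.5 ms

n = 14, ΣRT = 9108, M = 650.571
Σ(x−M)² = 1819643.43; s = √(1819643.43/13) = 374.129
Cutoffs: 650.571 ± 3·374.129 → [-471.8, 1773.0]
Outside: 1912 → excluded.
Retained (n=13): Σ = 7196, mean = 7196/13 = 553.538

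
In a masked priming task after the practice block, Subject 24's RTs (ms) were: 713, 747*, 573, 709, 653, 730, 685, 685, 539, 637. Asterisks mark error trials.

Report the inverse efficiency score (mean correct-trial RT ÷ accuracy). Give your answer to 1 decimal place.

Correct trials (n=9): 713, 573, 709, 653, 730, 685, 685, 539, 637
Mean correct RT = 5924/9 = 658.2222 ms
Proportion correct = 9/10
IES = 658.2222 / (9/10) = 731.358 ms

731.4 ms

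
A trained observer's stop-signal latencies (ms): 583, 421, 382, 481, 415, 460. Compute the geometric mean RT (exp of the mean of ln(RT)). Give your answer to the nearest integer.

453 ms

ln(RT): 6.3682, 6.0426, 5.9454, 6.1759, 6.0283, 6.1312
Mean ln(RT) = 36.6916/6 = 6.11527
Geometric mean = exp(6.11527) = 452.72 ms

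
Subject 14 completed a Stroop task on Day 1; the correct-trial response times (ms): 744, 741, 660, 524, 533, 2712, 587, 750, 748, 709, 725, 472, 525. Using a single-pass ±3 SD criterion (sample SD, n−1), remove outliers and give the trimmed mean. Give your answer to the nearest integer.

n = 13, ΣRT = 10430, M = 802.308
Σ(x−M)² = 4077044.77; s = √(4077044.77/12) = 582.884
Cutoffs: 802.308 ± 3·582.884 → [-946.3, 2551.0]
Outside: 2712 → excluded.
Retained (n=12): Σ = 7718, mean = 7718/12 = 643.167

643 ms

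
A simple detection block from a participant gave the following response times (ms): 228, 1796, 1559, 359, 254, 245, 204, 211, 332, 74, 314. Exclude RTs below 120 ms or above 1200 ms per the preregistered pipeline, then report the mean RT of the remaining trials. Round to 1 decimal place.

268.4 ms

Excluded: 74, 1559, 1796
Retained (n=8): Σ = 2147
Mean = 2147/8 = 268.3750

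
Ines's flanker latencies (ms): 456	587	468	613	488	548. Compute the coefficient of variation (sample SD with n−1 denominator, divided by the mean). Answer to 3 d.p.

n = 6, Σ = 3160, M = 526.6667
Σ(x−M)² = 21479.333; s = √(21479.333/5) = 65.5429
CV = 65.5429 / 526.6667 = 0.12445

0.124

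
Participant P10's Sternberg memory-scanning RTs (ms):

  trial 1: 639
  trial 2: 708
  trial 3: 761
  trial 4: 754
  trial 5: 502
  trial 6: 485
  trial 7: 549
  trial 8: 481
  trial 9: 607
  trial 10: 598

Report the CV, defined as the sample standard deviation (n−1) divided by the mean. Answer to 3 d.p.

n = 10, Σ = 6084, M = 608.4000
Σ(x−M)² = 101760.400; s = √(101760.400/9) = 106.3330
CV = 106.3330 / 608.4000 = 0.17477

0.175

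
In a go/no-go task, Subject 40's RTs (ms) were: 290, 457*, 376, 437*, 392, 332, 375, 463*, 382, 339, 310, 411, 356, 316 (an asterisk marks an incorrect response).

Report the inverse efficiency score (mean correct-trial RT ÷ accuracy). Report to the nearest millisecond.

449 ms

Correct trials (n=11): 290, 376, 392, 332, 375, 382, 339, 310, 411, 356, 316
Mean correct RT = 3879/11 = 352.6364 ms
Proportion correct = 11/14
IES = 352.6364 / (11/14) = 448.810 ms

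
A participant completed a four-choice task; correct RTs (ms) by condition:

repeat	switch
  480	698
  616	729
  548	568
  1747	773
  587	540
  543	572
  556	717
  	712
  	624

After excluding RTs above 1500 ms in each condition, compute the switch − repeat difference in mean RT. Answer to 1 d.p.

repeat: exclude 1747
M(repeat) = 3330/6 = 555.000
M(switch) = 5933/9 = 659.222
Difference = 659.222 − 555.000 = 104.222 ms

104.2 ms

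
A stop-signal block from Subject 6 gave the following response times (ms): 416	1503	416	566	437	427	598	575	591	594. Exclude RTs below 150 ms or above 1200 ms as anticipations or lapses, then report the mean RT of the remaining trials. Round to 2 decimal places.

Excluded: 1503
Retained (n=9): Σ = 4620
Mean = 4620/9 = 513.3333

513.33 ms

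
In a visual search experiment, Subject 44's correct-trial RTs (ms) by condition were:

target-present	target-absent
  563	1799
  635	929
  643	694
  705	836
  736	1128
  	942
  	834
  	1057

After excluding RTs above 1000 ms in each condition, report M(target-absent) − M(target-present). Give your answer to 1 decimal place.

190.6 ms

target-absent: exclude 1799, 1128, 1057
M(target-present) = 3282/5 = 656.400
M(target-absent) = 4235/5 = 847.000
Difference = 847.000 − 656.400 = 190.600 ms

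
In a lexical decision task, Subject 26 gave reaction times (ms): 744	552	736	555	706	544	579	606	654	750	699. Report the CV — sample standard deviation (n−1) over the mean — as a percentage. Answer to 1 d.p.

n = 11, Σ = 7125, M = 647.7273
Σ(x−M)² = 68570.182; s = √(68570.182/10) = 82.8071
CV = 82.8071 / 647.7273 = 0.12784 = 12.784%

12.8%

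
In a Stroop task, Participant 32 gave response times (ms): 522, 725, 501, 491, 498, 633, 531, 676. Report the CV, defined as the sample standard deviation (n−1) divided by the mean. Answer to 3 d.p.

n = 8, Σ = 4577, M = 572.1250
Σ(x−M)² = 59204.875; s = √(59204.875/7) = 91.9665
CV = 91.9665 / 572.1250 = 0.16075

0.161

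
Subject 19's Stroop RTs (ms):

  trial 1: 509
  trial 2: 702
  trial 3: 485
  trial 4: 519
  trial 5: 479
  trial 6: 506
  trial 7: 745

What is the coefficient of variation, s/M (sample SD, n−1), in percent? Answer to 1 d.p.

n = 7, Σ = 3945, M = 563.5714
Σ(x−M)² = 73683.714; s = √(73683.714/6) = 110.8180
CV = 110.8180 / 563.5714 = 0.19664 = 19.664%

19.7%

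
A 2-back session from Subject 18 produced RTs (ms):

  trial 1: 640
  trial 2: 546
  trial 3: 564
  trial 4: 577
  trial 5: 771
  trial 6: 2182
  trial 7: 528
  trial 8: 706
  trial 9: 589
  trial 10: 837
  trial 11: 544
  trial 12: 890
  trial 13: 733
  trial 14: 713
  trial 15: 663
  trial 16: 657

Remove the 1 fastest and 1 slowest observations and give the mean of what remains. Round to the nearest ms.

674 ms

Sorted: 528, 544, 546, 564, 577, 589, 640, 657, 663, 706, 713, 733, 771, 837, 890, 2182
Drop lowest 1 (528) and highest 1 (2182)
Remaining (n=14): Σ = 9430, mean = 9430/14 = 673.571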